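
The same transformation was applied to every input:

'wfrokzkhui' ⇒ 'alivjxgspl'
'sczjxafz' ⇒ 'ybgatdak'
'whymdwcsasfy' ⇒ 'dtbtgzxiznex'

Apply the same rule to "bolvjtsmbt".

utncucpmwk

Looking at the pairs, the operation is to swap the front and back halves of the string, then shift every letter 1 place forward in the alphabet (wrapping around).
For "bolvjtsmbt", step one produces "tsmbtbolvj"; step two turns that into "utncucpmwk".
(Check on "wfrokzkhui": → "zkhuiwfrok" → "alivjxgspl" ✓)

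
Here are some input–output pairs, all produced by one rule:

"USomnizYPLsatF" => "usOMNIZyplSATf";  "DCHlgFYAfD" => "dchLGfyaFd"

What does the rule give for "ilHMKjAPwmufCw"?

In each case the input is transformed by: flip the case of every letter.
Doing the same to "ilHMKjAPwmufCw": "ILhmkJapWMUFcW".

ILhmkJapWMUFcW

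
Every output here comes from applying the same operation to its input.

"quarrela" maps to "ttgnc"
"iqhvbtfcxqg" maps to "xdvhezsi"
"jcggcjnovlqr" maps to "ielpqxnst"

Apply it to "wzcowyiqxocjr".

qyakszqelt

The rule is to delete the first 3 characters, then shift every letter 2 places forward in the alphabet (wrapping around).
"wzcowyiqxocjr" → "qyakszqelt".
(Check on "jcggcjnovlqr": → "gcjnovlqr" → "ielpqxnst" ✓)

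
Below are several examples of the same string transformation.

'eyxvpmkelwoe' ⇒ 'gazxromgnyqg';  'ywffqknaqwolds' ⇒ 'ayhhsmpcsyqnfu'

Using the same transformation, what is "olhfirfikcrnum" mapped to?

The transformation: shift every letter 2 places forward in the alphabet (wrapping around).
"olhfirfikcrnum" → "qnjhkthkmetpwo".

qnjhkthkmetpwo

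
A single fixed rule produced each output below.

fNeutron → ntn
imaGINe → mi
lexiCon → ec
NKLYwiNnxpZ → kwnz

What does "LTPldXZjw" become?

tdj

Each output is the input with this applied: keep one character in every 3, starting at position 2 (positions 2nd, 5th, 8th, ...), then convert every letter to lowercase.
Applying both steps to "LTPldXZjw": "Tdj", then "tdj".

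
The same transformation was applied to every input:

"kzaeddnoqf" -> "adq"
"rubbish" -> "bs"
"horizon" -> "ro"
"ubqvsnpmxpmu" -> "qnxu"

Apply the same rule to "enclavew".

Looking at the pairs, the operation is to keep one character in every 3, starting at position 3 (positions 3rd, 6th, 9th, ...).
So "enclavew" becomes "cv".

cv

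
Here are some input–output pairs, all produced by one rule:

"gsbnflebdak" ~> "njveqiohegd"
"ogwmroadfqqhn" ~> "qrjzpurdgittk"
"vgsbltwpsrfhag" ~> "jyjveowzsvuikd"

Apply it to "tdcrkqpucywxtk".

What's happening: move the last character to the front, then shift every letter 3 places forward in the alphabet (wrapping around).
Working it through for "tdcrkqpucywxtk": intermediate "ktdcrkqpucywxt", final "nwgfuntsxfbzaw".

nwgfuntsxfbzaw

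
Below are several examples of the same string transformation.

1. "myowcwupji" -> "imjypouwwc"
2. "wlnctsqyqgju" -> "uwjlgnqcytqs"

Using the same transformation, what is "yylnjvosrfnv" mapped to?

vynyflrnsjov

Rule — take characters alternately from the front and the back (1st, last, 2nd, 2nd-last, ...), then swap each adjacent pair of characters (1↔2, 3↔4, ...).
Starting from "yylnjvosrfnv": after the first operation, "yvynlfnrjsvo"; after the second, "vynyflrnsjov".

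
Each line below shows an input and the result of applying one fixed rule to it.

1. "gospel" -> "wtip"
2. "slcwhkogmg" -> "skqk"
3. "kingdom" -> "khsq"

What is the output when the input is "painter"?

rxiv

The rule is to shift every letter 4 places forward in the alphabet (wrapping around), then keep only the last 4 characters.
"painter" → "temrxiv" → "rxiv".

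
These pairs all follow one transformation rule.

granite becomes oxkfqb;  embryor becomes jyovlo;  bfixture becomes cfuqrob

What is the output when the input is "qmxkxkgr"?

In each case the input is transformed by: delete the first character, then shift every letter 3 places backward in the alphabet (wrapping around).
On "qmxkxkgr": the first step gives "mxkxkgr", and the second then gives "juhuhdo".
(Check on "embryor": → "mbryor" → "jyovlo" ✓)

juhuhdo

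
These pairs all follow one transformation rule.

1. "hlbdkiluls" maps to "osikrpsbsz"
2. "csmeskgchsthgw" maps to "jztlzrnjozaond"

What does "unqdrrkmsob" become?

buxkyyrtzvi

Looking at the pairs, the operation is to shift every letter 7 places forward in the alphabet (wrapping around).
Applying that to "unqdrrkmsob" gives "buxkyyrtzvi".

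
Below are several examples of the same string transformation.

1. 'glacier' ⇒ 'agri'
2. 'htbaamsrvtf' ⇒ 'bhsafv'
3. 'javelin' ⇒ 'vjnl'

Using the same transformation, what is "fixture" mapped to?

xfeu

The rule is to keep every other character starting from the first (positions 1st, 3rd, 5th, ...), then swap each adjacent pair of characters (1↔2, 3↔4, ...).
For "fixture", step one produces "fxue"; step two turns that into "xfeu".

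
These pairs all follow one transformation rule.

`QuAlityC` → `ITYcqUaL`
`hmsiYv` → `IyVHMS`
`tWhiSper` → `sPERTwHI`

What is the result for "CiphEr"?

HeRcIP

The pattern: swap the front and back halves of the string, then flip the case of every letter.
Starting from "CiphEr": after the first operation, "hErCip"; after the second, "HeRcIP".
(Check on "tWhiSper": → "SpertWhi" → "sPERTwHI" ✓)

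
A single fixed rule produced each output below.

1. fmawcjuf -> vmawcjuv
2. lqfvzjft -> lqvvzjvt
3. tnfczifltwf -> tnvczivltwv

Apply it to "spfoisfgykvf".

Each output is the input with this applied: replace every "f" with "v".
"spfoisfgykvf" → "spvoisvgykvv".

spvoisvgykvv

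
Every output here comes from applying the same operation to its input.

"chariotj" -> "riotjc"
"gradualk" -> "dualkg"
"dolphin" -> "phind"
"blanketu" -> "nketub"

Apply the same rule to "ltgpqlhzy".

pqlhzyl

Rule — move the first 3 characters to the end (rotate left by 3), then delete the last 2 characters.
"ltgpqlhzy" → "pqlhzyltg" → "pqlhzyl".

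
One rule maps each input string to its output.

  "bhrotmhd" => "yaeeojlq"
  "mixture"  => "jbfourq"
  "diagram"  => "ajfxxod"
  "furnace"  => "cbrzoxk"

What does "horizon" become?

Rule — shift every letter 3 places backward in the alphabet (wrapping around), then take characters alternately from the front and the back (1st, last, 2nd, 2nd-last, ...).
On "horizon": the first step gives "elofwlk", and the second then gives "ekllowf".
(Check on "bhrotmhd": → "yeolqjea" → "yaeeojlq" ✓)

ekllowf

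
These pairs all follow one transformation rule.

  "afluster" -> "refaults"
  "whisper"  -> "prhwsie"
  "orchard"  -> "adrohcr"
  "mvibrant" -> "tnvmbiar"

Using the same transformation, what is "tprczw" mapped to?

wzptcr

Each output is the input with this applied: swap each adjacent pair of characters (1↔2, 3↔4, ...), then move the last 2 characters to the front (rotate right by 2).
"tprczw" → "ptcrwz" → "wzptcr".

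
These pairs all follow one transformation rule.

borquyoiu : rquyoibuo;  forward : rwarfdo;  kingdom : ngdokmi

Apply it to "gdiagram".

iagragmd

What's happening: swap the first and last characters, then move the first 2 characters to the end (rotate left by 2).
Starting from "gdiagram": after the first operation, "mdiagrag"; after the second, "iagragmd".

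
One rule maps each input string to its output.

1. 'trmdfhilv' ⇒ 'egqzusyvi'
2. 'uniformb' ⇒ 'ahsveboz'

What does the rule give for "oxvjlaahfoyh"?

kbwinyunbsul

The pattern: swap each adjacent pair of characters (1↔2, 3↔4, ...), then shift every letter 13 places forward in the alphabet (wrapping around) — i.e. ROT13.
Working it through for "oxvjlaahfoyh": intermediate "xojvalhaofhy", final "kbwinyunbsul".
(Check on "uniformb": → "nufirobm" → "ahsveboz" ✓)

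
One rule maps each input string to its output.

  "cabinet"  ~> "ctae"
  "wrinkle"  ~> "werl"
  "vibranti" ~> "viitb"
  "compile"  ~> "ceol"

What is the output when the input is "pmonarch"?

phmco

Looking at the pairs, the operation is to take characters alternately from the front and the back (1st, last, 2nd, 2nd-last, ...), then delete the last 3 characters.
Applying both steps to "pmonarch": "phmcorna", then "phmco".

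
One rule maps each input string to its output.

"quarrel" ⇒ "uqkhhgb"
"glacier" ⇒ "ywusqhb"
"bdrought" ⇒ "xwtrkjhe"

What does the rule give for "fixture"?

yvunkjh

Looking at the pairs, the operation is to shift every letter 10 places backward in the alphabet (wrapping around), then sort the characters into reverse alphabetical order.
On "fixture" that produces "yvunkjh".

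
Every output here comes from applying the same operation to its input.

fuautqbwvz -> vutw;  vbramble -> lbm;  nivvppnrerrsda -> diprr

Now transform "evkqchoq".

Rule — move the last 2 characters to the front (rotate right by 2), then keep one character in every 3, starting at position 1 (positions 1st, 4th, 7th, ...).
On "evkqchoq": the first step gives "oqevkqch", and the second then gives "ovc".

ovc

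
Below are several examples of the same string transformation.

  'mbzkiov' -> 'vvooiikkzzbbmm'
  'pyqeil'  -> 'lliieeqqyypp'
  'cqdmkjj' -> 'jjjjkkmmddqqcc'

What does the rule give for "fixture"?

Looking at the pairs, the operation is to double every character, then reverse the string.
For "fixture", step one produces "ffiixxttuurree"; step two turns that into "eerruuttxxiiff".
(Check on "mbzkiov": → "mmbbzzkkiioovv" → "vvooiikkzzbbmm" ✓)

eerruuttxxiiff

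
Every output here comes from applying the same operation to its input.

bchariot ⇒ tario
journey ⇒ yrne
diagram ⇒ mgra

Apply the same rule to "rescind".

Looking at the pairs, the operation is to delete the first 3 characters, then move the last character to the front.
Working it through for "rescind": intermediate "cind", final "dcin".

dcin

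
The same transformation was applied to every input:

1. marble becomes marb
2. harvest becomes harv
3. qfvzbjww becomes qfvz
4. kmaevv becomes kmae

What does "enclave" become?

encl

The transformation: keep only the first 4 characters.
Doing the same to "enclave": "encl".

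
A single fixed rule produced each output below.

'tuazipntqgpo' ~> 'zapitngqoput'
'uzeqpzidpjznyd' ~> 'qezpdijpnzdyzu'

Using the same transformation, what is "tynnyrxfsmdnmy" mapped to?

Rule — swap each adjacent pair of characters (1↔2, 3↔4, ...), then move the first 2 characters to the end (rotate left by 2).
Working it through for "tynnyrxfsmdnmy": intermediate "ytnnryfxmsndym", final "nnryfxmsndymyt".

nnryfxmsndymyt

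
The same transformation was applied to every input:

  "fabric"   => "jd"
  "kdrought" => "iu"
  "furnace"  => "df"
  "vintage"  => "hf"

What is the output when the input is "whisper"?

fs

The rule is to shift every letter 1 place forward in the alphabet (wrapping around), then keep only the last 2 characters.
For "whisper", step one produces "xijtqfs"; step two turns that into "fs".
(Check on "fabric": → "gbcsjd" → "jd" ✓)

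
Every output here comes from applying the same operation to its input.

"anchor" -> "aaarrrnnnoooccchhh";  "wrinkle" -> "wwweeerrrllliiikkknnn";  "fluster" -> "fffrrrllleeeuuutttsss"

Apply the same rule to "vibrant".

vvvtttiiinnnbbbaaarrr

Each output is the input with this applied: take characters alternately from the front and the back (1st, last, 2nd, 2nd-last, ...), then repeat every character 3 times.
For "vibrant", step one produces "vtinbar"; step two turns that into "vvvtttiiinnnbbbaaarrr".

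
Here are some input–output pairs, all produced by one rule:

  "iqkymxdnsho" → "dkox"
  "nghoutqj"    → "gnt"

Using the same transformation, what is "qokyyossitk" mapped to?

iosy

The transformation: sort the characters into alphabetical order, then keep one character in every 3, starting at position 1 (positions 1st, 4th, 7th, ...).
Starting from "qokyyossitk": after the first operation, "ikkooqsstyy"; after the second, "iosy".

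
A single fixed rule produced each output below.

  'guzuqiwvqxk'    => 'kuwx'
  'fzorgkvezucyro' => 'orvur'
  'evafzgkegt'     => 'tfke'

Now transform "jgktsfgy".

ytg

The pattern: swap the first and last characters, then keep one character in every 3, starting at position 1 (positions 1st, 4th, 7th, ...).
Starting from "jgktsfgy": after the first operation, "ygktsfgj"; after the second, "ytg".
(Check on "fzorgkvezucyro": → "ozorgkvezucyrf" → "orvur" ✓)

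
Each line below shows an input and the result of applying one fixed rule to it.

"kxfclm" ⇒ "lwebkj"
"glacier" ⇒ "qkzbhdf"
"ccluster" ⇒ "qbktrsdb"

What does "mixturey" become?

xhwstqdl

Rule — shift every letter 1 place backward in the alphabet (wrapping around), then swap the first and last characters.
Applying both steps to "mixturey": "lhwstqdx", then "xhwstqdl".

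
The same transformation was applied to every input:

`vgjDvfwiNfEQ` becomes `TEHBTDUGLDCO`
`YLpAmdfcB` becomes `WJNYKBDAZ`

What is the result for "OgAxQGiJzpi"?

MEYVOEGHXNG

What's happening: shift every letter 2 places backward in the alphabet (wrapping around), then convert every letter to uppercase.
So "OgAxQGiJzpi" becomes "MEYVOEGHXNG".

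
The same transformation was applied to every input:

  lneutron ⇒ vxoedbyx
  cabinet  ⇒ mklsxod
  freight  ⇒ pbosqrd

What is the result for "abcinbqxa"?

klmsxlahk

In each case the input is transformed by: shift every letter 10 places forward in the alphabet (wrapping around).
So "abcinbqxa" becomes "klmsxlahk".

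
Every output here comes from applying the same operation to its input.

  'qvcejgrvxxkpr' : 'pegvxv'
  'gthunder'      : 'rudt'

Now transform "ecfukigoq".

ouic

Rule — keep every other character starting from the second (positions 2nd, 4th, 6th, ...), then swap the first and last characters.
Working it through for "ecfukigoq": intermediate "cuio", final "ouic".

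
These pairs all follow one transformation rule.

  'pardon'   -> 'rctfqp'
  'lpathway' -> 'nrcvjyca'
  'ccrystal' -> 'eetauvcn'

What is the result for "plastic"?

rncuvke

What's happening: shift every letter 2 places forward in the alphabet (wrapping around).
"plastic" → "rncuvke".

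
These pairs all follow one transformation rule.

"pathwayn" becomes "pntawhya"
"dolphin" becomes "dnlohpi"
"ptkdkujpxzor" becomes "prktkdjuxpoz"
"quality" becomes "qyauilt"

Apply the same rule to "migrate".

What's happening: move the last character to the front, then swap each adjacent pair of characters (1↔2, 3↔4, ...).
"migrate" → "emigrat" → "megiart".

megiart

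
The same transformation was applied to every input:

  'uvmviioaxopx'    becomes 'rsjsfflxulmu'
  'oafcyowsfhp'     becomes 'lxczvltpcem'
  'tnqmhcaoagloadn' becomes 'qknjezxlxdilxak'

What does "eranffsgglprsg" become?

Each output is the input with this applied: shift every letter 3 places backward in the alphabet (wrapping around).
Doing the same to "eranffsgglprsg": "boxkccpddimopd".

boxkccpddimopd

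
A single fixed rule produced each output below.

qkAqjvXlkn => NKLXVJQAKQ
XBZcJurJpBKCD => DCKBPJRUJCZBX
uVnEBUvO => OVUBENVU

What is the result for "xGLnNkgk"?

The transformation: reverse the string, then convert every letter to uppercase.
"xGLnNkgk" → "KGKNNLGX".

KGKNNLGX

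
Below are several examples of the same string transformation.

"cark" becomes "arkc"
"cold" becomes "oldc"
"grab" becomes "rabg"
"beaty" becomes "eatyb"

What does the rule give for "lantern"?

anternl

Each output is the input with this applied: move the first character to the end.
Applying that to "lantern" gives "anternl".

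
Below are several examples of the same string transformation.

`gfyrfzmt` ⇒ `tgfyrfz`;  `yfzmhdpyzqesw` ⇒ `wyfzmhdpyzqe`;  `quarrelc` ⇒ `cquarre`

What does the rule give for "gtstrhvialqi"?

igtstrhvial

What's happening: move the last 2 characters to the front (rotate right by 2), then delete the first character.
Starting from "gtstrhvialqi": after the first operation, "qigtstrhvial"; after the second, "igtstrhvial".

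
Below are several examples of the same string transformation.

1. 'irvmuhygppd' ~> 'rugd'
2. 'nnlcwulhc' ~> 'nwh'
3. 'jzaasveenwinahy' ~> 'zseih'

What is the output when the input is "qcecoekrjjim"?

cori

In each case the input is transformed by: keep one character in every 3, starting at position 2 (positions 2nd, 5th, 8th, ...).
For "qcecoekrjjim" the result is "cori".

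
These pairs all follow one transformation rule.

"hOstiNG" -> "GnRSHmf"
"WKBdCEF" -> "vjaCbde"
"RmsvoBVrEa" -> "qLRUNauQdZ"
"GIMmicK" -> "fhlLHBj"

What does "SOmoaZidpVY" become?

rnLNZyHCOux

The transformation: shift every letter 1 place backward in the alphabet (wrapping around), then flip the case of every letter.
Working it through for "SOmoaZidpVY": intermediate "RNlnzYhcoUX", final "rnLNZyHCOux".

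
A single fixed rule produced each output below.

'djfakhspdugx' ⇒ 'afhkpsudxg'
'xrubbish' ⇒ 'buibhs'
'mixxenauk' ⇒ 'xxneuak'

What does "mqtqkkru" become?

qtkkur

Rule — delete the first 2 characters, then swap each adjacent pair of characters (1↔2, 3↔4, ...).
"mqtqkkru" → "tqkkru" → "qtkkur".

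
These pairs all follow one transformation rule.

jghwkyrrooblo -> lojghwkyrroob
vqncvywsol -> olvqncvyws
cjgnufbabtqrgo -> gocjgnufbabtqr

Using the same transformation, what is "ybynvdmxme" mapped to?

What's happening: move the last 2 characters to the front (rotate right by 2).
Applying that to "ybynvdmxme" gives "meybynvdmx".

meybynvdmx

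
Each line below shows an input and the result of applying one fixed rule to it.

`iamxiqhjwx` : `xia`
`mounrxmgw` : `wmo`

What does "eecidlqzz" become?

What's happening: move the last character to the front, then keep only the first 3 characters.
Working it through for "eecidlqzz": intermediate "zeecidlqz", final "zee".

zee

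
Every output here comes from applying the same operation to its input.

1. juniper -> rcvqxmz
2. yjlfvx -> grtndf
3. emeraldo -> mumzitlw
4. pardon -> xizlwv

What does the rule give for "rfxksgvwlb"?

znfsaodetj

Looking at the pairs, the operation is to shift every letter 8 places forward in the alphabet (wrapping around).
Doing the same to "rfxksgvwlb": "znfsaodetj".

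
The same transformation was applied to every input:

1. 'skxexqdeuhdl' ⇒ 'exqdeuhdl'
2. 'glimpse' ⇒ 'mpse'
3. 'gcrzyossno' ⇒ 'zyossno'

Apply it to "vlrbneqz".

bneqz

Looking at the pairs, the operation is to delete the first 3 characters.
So "vlrbneqz" becomes "bneqz".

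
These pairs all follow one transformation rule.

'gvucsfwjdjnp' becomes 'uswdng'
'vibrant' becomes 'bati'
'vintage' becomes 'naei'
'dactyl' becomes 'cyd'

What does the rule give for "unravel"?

rvln

Each output is the input with this applied: move the first 2 characters to the end (rotate left by 2), then keep every other character starting from the first (positions 1st, 3rd, 5th, ...).
Starting from "unravel": after the first operation, "ravelun"; after the second, "rvln".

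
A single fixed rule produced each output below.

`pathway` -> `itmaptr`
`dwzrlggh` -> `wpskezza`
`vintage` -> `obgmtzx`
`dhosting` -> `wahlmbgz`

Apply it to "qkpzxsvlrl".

Each output is the input with this applied: shift every letter 7 places backward in the alphabet (wrapping around).
Applying that to "qkpzxsvlrl" gives "jdisqloeke".

jdisqloeke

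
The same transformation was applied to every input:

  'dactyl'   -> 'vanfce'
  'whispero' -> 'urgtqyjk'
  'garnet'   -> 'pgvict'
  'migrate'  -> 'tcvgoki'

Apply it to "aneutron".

Each output is the input with this applied: shift every letter 2 places forward in the alphabet (wrapping around), then move the first 3 characters to the end (rotate left by 3).
For "aneutron" the result is "wvtqpcpg".

wvtqpcpg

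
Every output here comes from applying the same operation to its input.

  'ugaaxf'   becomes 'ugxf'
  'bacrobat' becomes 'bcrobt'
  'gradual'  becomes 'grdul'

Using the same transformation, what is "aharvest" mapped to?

In each case the input is transformed by: remove every "a".
So "aharvest" becomes "hrvest".

hrvest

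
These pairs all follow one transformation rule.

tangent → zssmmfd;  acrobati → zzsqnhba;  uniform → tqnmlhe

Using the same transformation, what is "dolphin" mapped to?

Looking at the pairs, the operation is to shift every letter 1 place backward in the alphabet (wrapping around), then sort the characters into reverse alphabetical order.
Starting from "dolphin": after the first operation, "cnkoghm"; after the second, "onmkhgc".

onmkhgc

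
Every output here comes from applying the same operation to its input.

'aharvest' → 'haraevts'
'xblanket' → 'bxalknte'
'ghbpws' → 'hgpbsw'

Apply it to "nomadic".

onamidc

Each output is the input with this applied: swap each adjacent pair of characters (1↔2, 3↔4, ...).
So "nomadic" becomes "onamidc".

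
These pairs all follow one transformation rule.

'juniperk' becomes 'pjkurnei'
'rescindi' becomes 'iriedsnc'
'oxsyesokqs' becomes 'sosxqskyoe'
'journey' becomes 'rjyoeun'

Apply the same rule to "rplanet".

artpeln

The pattern: take characters alternately from the front and the back (1st, last, 2nd, 2nd-last, ...), then move the last character to the front.
For "rplanet", step one produces "rtpelna"; step two turns that into "artpeln".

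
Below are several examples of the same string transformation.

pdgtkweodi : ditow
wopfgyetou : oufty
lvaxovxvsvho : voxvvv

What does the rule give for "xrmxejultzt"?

The rule is to keep every other character starting from the second (positions 2nd, 4th, 6th, ...), then take characters alternately from the front and the back (1st, last, 2nd, 2nd-last, ...).
Starting from "xrmxejultzt": after the first operation, "rxjlz"; after the second, "rzxlj".

rzxlj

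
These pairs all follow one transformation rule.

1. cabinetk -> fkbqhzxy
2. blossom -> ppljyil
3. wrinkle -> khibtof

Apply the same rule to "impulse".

ripbfjm

Rule — shift every letter 3 places backward in the alphabet (wrapping around), then move the first 3 characters to the end (rotate left by 3).
On "impulse": the first step gives "fjmripb", and the second then gives "ripbfjm".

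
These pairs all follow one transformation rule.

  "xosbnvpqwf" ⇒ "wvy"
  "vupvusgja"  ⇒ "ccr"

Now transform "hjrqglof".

The pattern: shift every letter 8 places forward in the alphabet (wrapping around), then keep one character in every 3, starting at position 2 (positions 2nd, 5th, 8th, ...).
For "hjrqglof" the result is "ron".

ron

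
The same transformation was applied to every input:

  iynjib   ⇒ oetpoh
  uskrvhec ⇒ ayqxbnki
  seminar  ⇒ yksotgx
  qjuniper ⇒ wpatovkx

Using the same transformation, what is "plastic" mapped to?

vrgyzoi

Rule — shift every letter 6 places forward in the alphabet (wrapping around).
"plastic" → "vrgyzoi".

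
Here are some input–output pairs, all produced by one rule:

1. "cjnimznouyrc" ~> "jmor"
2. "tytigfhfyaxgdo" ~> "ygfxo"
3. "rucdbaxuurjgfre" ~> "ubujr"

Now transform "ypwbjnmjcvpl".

What's happening: keep one character in every 3, starting at position 2 (positions 2nd, 5th, 8th, ...).
Applying that to "ypwbjnmjcvpl" gives "pjjp".

pjjp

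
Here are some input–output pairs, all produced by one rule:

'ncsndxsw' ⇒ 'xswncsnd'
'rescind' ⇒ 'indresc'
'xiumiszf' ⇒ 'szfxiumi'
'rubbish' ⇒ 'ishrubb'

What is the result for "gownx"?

The rule is to move the last 3 characters to the front (rotate right by 3).
For "gownx" the result is "wnxgo".

wnxgo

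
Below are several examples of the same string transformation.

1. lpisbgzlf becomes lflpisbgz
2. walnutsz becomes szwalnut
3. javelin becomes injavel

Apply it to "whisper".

Rule — move the last 2 characters to the front (rotate right by 2).
So "whisper" becomes "erwhisp".

erwhisp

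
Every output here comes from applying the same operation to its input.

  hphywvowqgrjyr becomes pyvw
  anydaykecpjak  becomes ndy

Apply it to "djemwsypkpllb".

Looking at the pairs, the operation is to keep every other character starting from the second (positions 2nd, 4th, 6th, ...), then delete the last 3 characters.
For "djemwsypkpllb", step one produces "jmsppl"; step two turns that into "jms".

jms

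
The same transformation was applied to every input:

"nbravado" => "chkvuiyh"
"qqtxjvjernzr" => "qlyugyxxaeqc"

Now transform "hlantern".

What's happening: swap the front and back halves of the string, then shift every letter 7 places forward in the alphabet (wrapping around).
"hlantern" → "alyuoshu".

alyuoshu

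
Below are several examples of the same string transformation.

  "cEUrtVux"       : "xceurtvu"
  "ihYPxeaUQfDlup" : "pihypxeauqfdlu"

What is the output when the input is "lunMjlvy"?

ylunmjlv

The transformation: move the last character to the front, then convert every letter to lowercase.
For "lunMjlvy", step one produces "ylunMjlv"; step two turns that into "ylunmjlv".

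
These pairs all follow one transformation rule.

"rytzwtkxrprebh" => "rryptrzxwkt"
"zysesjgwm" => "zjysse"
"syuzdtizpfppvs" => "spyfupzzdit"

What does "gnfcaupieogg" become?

What's happening: delete the last 3 characters, then take characters alternately from the front and the back (1st, last, 2nd, 2nd-last, ...).
Applying that to "gnfcaupieogg" gives "genifpcua".

genifpcua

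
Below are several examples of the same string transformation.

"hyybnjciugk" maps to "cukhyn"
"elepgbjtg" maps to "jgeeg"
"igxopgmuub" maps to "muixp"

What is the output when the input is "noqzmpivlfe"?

ilenqm

The pattern: keep every other character starting from the first (positions 1st, 3rd, 5th, ...), then move the first 3 characters to the end (rotate left by 3).
On "noqzmpivlfe": the first step gives "nqmile", and the second then gives "ilenqm".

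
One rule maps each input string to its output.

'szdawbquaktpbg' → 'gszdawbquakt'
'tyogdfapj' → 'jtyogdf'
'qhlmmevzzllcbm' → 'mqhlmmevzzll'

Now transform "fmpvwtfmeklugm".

mfmpvwtfmekl

Looking at the pairs, the operation is to move the last 3 characters to the front (rotate right by 3), then delete the first 2 characters.
For "fmpvwtfmeklugm", step one produces "ugmfmpvwtfmekl"; step two turns that into "mfmpvwtfmekl".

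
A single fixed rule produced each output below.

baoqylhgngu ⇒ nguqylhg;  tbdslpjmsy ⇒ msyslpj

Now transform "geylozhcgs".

cgslozh

The rule is to delete the first 3 characters, then move the last 3 characters to the front (rotate right by 3).
"geylozhcgs" → "lozhcgs" → "cgslozh".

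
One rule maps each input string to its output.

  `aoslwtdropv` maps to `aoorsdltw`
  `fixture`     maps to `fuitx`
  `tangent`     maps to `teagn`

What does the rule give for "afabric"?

The pattern: delete the last 2 characters, then take characters alternately from the front and the back (1st, last, 2nd, 2nd-last, ...).
"afabric" → "afabr" → "arfba".

arfba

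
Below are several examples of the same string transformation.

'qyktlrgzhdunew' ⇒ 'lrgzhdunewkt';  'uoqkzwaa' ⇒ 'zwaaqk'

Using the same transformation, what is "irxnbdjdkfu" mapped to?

What's happening: delete the first 2 characters, then move the first 2 characters to the end (rotate left by 2).
"irxnbdjdkfu" → "bdjdkfuxn".

bdjdkfuxn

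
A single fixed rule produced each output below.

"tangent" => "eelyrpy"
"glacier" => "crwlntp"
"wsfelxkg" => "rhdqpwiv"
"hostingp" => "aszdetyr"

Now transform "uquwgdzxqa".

The transformation: shift every letter 11 places forward in the alphabet (wrapping around), then move the last character to the front.
Working it through for "uquwgdzxqa": intermediate "fbfhrokibl", final "lfbfhrokib".

lfbfhrokib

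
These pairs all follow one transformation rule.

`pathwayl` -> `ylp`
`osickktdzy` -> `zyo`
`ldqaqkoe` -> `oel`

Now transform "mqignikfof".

ofm

Looking at the pairs, the operation is to move the first character to the end, then keep only the last 3 characters.
On "mqignikfof": the first step gives "qignikfofm", and the second then gives "ofm".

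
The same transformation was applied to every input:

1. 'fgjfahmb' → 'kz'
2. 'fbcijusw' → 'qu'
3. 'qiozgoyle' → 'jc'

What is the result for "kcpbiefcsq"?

The pattern: shift every letter 2 places backward in the alphabet (wrapping around), then keep only the last 2 characters.
Starting from "kcpbiefcsq": after the first operation, "ianzgcdaqo"; after the second, "qo".

qo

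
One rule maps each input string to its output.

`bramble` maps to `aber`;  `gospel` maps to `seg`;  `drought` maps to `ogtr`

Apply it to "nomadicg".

mdcn

In each case the input is transformed by: move the first 2 characters to the end (rotate left by 2), then keep every other character starting from the first (positions 1st, 3rd, 5th, ...).
Applying both steps to "nomadicg": "madicgno", then "mdcn".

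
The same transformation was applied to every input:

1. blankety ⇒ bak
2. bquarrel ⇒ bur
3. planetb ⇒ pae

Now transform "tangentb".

The rule is to delete the last 2 characters, then keep every other character starting from the first (positions 1st, 3rd, 5th, ...).
Working it through for "tangentb": intermediate "tangen", final "tne".

tne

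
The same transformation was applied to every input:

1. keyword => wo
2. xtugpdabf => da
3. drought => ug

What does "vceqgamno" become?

am

The pattern: delete the last 2 characters, then keep only the last 2 characters.
Starting from "vceqgamno": after the first operation, "vceqgam"; after the second, "am".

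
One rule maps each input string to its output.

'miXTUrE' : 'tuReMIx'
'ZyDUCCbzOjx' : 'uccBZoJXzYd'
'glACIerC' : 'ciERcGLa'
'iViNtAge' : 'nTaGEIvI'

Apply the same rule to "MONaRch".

ArCHmon

The pattern: move the first 3 characters to the end (rotate left by 3), then flip the case of every letter.
"MONaRch" → "aRchMON" → "ArCHmon".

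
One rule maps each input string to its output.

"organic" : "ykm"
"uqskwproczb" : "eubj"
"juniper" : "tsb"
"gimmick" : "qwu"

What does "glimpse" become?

qwo

The pattern: shift every letter 10 places forward in the alphabet (wrapping around), then keep one character in every 3, starting at position 1 (positions 1st, 4th, 7th, ...).
For "glimpse", step one produces "qvswzco"; step two turns that into "qwo".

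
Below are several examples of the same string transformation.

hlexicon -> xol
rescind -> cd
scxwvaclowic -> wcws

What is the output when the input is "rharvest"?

rsh

The rule is to move the first 2 characters to the end (rotate left by 2), then keep one character in every 3, starting at position 2 (positions 2nd, 5th, 8th, ...).
"rharvest" → "arvestrh" → "rsh".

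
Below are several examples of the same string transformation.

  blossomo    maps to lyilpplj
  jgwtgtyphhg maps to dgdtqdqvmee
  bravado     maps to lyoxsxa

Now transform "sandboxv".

Looking at the pairs, the operation is to shift every letter 3 places backward in the alphabet (wrapping around), then move the last character to the front.
Doing the same to "sandboxv": "spxkaylu".
(Check on "jgwtgtyphhg": → "gdtqdqvmeed" → "dgdtqdqvmee" ✓)

spxkaylu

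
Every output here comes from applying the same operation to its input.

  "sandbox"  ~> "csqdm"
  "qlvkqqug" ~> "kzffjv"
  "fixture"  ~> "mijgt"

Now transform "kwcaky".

rpzn

What's happening: shift every letter 11 places backward in the alphabet (wrapping around), then delete the first 2 characters.
On "kwcaky": the first step gives "zlrpzn", and the second then gives "rpzn".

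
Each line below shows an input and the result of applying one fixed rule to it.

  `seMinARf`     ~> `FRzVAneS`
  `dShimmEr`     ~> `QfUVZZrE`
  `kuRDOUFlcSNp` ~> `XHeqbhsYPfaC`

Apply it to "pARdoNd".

In each case the input is transformed by: shift every letter 13 places forward in the alphabet (wrapping around) — i.e. ROT13, then flip the case of every letter.
For "pARdoNd" the result is "CneQBaQ".

CneQBaQ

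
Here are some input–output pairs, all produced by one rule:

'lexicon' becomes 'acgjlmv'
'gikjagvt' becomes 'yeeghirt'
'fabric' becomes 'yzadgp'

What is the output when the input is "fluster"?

cdjpqrs

The rule is to sort the characters into alphabetical order, then shift every letter 2 places backward in the alphabet (wrapping around).
So "fluster" becomes "cdjpqrs".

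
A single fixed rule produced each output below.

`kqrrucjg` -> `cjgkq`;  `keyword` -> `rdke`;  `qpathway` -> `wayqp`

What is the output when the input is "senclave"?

avese

Each output is the input with this applied: move the first 2 characters to the end (rotate left by 2), then delete the first 3 characters.
For "senclave", step one produces "nclavese"; step two turns that into "avese".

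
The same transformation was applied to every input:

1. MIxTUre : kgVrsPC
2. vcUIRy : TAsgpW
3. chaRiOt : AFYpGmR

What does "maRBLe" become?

KYpzjC

Each output is the input with this applied: shift every letter 2 places backward in the alphabet (wrapping around), then flip the case of every letter.
On "maRBLe": the first step gives "kyPZJc", and the second then gives "KYpzjC".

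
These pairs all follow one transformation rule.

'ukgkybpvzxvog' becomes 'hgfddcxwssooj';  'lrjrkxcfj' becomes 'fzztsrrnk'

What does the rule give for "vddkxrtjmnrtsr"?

fdbbazzzvusrll

Looking at the pairs, the operation is to sort the characters into reverse alphabetical order, then shift every letter 8 places forward in the alphabet (wrapping around).
Applying that to "vddkxrtjmnrtsr" gives "fdbbazzzvusrll".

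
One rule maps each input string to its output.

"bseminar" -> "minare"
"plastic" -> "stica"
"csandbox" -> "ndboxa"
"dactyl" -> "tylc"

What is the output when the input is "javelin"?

elinv

In each case the input is transformed by: delete the first 2 characters, then move the first character to the end.
For "javelin", step one produces "velin"; step two turns that into "elinv".
(Check on "dactyl": → "ctyl" → "tylc" ✓)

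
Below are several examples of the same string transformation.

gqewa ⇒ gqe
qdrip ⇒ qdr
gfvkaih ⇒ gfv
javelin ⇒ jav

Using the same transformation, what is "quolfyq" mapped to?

What's happening: keep only the first 3 characters.
Applying that to "quolfyq" gives "quo".

quo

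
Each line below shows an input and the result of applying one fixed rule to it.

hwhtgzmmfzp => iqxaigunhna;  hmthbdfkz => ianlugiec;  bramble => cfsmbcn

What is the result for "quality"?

rzvubjm

Rule — shift every letter 1 place forward in the alphabet (wrapping around), then take characters alternately from the front and the back (1st, last, 2nd, 2nd-last, ...).
"quality" → "rvbmjuz" → "rzvubjm".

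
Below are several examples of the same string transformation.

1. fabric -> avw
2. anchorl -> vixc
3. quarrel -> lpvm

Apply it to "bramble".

In each case the input is transformed by: delete the last 3 characters, then shift every letter 5 places backward in the alphabet (wrapping around).
Working it through for "bramble": intermediate "bram", final "wmvh".
(Check on "anchorl": → "anch" → "vixc" ✓)

wmvh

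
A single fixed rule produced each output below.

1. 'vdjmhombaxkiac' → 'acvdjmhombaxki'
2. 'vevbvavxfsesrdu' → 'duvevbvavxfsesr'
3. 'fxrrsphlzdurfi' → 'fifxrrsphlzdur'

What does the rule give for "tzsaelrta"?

What's happening: move the last 2 characters to the front (rotate right by 2).
Applying that to "tzsaelrta" gives "tatzsaelr".

tatzsaelr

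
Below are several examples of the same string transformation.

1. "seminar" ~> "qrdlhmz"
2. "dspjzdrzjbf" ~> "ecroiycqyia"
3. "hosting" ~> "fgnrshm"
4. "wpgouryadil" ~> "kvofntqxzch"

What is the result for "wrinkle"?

Looking at the pairs, the operation is to shift every letter 1 place backward in the alphabet (wrapping around), then move the last character to the front.
Applying both steps to "wrinkle": "vqhmjkd", then "dvqhmjk".
(Check on "dspjzdrzjbf": → "croiycqyiae" → "ecroiycqyia" ✓)

dvqhmjk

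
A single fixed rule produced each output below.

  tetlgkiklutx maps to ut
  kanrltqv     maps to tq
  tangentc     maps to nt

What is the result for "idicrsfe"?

Rule — move the last 3 characters to the front (rotate right by 3), then keep only the first 2 characters.
So "idicrsfe" becomes "sf".

sf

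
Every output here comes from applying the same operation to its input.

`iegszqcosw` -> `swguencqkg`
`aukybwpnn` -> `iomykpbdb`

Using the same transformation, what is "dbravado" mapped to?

profojcr

Looking at the pairs, the operation is to swap each adjacent pair of characters (1↔2, 3↔4, ...), then shift every letter 12 places backward in the alphabet (wrapping around).
On "dbravado": the first step gives "bdaravod", and the second then gives "profojcr".
(Check on "iegszqcosw": → "eisgqzocws" → "swguencqkg" ✓)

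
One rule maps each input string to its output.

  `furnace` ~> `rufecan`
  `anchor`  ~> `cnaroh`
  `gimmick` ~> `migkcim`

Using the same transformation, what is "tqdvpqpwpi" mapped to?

dqtipwpqpv

Rule — reverse the string, then move the last 3 characters to the front (rotate right by 3).
For "tqdvpqpwpi", step one produces "ipwpqpvdqt"; step two turns that into "dqtipwpqpv".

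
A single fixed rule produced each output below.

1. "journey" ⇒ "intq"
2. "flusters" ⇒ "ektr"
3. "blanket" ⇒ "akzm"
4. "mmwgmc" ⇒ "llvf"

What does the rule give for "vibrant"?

Each output is the input with this applied: shift every letter 1 place backward in the alphabet (wrapping around), then keep only the first 4 characters.
Working it through for "vibrant": intermediate "uhaqzms", final "uhaq".

uhaq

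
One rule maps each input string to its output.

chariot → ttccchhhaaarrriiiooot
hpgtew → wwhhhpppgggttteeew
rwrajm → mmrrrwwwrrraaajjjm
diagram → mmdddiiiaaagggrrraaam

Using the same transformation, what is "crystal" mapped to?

llcccrrryyyssstttaaal

In each case the input is transformed by: repeat every character 3 times, then move the last 2 characters to the front (rotate right by 2).
Starting from "crystal": after the first operation, "cccrrryyyssstttaaalll"; after the second, "llcccrrryyyssstttaaal".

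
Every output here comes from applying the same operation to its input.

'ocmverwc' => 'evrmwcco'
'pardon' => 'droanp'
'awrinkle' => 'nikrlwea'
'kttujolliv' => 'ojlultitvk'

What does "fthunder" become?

nudhetrf

The pattern: take characters alternately from the front and the back (1st, last, 2nd, 2nd-last, ...), then reverse the string.
"fthunder" → "frtehdun" → "nudhetrf".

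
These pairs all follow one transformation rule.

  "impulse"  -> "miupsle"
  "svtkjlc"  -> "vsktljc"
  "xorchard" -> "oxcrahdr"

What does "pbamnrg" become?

bpmarng

The transformation: swap each adjacent pair of characters (1↔2, 3↔4, ...).
Doing the same to "pbamnrg": "bpmarng".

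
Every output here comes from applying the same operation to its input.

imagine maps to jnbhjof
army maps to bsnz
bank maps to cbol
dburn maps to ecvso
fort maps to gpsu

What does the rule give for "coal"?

The pattern: shift every letter 1 place forward in the alphabet (wrapping around).
Applying that to "coal" gives "dpbm".

dpbm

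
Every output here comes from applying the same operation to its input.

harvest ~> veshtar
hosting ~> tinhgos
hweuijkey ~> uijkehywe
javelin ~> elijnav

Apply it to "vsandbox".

ndbovxsa

Each output is the input with this applied: swap the first and last characters, then move the first 3 characters to the end (rotate left by 3).
For "vsandbox" the result is "ndbovxsa".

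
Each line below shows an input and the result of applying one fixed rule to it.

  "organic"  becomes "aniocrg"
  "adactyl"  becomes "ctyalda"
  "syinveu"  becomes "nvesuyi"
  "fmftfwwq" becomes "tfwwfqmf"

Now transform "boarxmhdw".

Looking at the pairs, the operation is to swap the first and last characters, then move the first 3 characters to the end (rotate left by 3).
On "boarxmhdw": the first step gives "woarxmhdb", and the second then gives "rxmhdbwoa".
(Check on "syinveu": → "uyinves" → "nvesuyi" ✓)

rxmhdbwoa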